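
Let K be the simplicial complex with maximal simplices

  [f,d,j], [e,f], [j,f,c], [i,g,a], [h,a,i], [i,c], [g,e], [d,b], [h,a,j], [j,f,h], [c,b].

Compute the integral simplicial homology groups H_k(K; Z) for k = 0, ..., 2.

Order the vertices as a < b < c < d < e < f < g < h < i < j. Listing each simplex with vertices in this order, K has dimension 2 with simplices:

  0-simplices (10): a, b, c, d, e, f, g, h, i, j
  1-simplices (18): ag, ah, ai, aj, bc, bd, cf, ci, cj, df, dj, ef, eg, fh, fj, gi, hi, hj
  2-simplices (6): agi, ahi, ahj, cfj, dfj, fhj

giving chain groups C_0 ≅ Z^10, C_1 ≅ Z^18, C_2 ≅ Z^6.

The boundary map ∂_1: C_1 → C_0 maps an edge to its endpoints' difference, ∂[p,q] = q − p. For instance
  ∂gi = i − g.
As a 10×18 matrix over Z this has rank 9, with invariant factors (1,1,1,1,1,1,1,1,1).

The boundary map ∂_2: C_2 → C_1 acts by ∂[p,q,r] = [q,r] − [p,r] + [p,q]. For instance
  ∂ahi = hi − ai + ah,
  ∂agi = gi − ai + ag.
The 18×6 boundary matrix has rank 6 and Smith normal form diag(1,1,1,1,1,1).

From H_k ≅ ker(∂_k) / im(∂_{k+1}) we obtain:

  H_0: rank C_0 − rank ∂_1 = 10 − 9 = 1, and the invariant factors of ∂_1 are all 1, so H_0 = Z.
  H_1: rank ker ∂_1 − rank ∂_2 = (18 − 9) − 6 = 3, and the invariant factors of ∂_2 are all 1, so H_1 = Z^3.
  H_2: rank ker ∂_2 − rank ∂_3 = (6 − 6) − 0 = 0, and there is no ∂_3, so H_2 = 0.

H_0 = Z,  H_1 = Z^3,  H_2 = 0.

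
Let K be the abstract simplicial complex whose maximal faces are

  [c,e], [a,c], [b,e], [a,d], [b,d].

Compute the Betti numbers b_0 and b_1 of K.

b_0 = 1, b_1 = 1.

Take the total order a < b < c < d < e on the vertex set. Then K (dimension 1) consists of the simplices:

  0-simplices (5): a, b, c, d, e
  1-simplices (5): ac, ad, bd, be, ce

so the chain groups are C_0 ≅ Z^5, C_1 ≅ Z^5.

The boundary map ∂_1: C_1 → C_0 is given by ∂[p,q] = [q] − [p]. For instance
  ∂ce = e − c.
As a 5×5 matrix over Z this has rank 4, with invariant factors (1,1,1,1).

Reading off H_k = ker ∂_k / im ∂_{k+1}:

  H_0: rank C_0 − rank ∂_1 = 5 − 4 = 1, and the invariant factors of ∂_1 are all 1, so H_0 ≅ Z.
  H_1: rank ker ∂_1 − rank ∂_2 = (5 − 4) − 0 = 1, and there is no ∂_2, so H_1 ≅ Z.

As a check, the Euler characteristic is 5 − 5 = 0, which agrees with 1 − 1 = 0.
(K is a triangulation of the circle S^1.)

Hence the Betti numbers are b_0 = 1, b_1 = 1.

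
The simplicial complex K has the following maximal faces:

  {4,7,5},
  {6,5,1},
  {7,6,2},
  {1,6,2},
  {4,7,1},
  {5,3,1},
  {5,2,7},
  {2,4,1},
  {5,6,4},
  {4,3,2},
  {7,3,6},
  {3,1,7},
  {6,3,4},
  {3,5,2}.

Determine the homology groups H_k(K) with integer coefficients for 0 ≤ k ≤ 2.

Take the total order 1 < 2 < 3 < 4 < 5 < 6 < 7 on the vertex set. Then K (dimension 2) consists of the simplices:

  0-simplices (7): [1], [2], [3], [4], [5], [6], [7]
  1-simplices (21): [1,2], [1,3], [1,4], [1,5], [1,6], [1,7], [2,3], [2,4], [2,5], [2,6], [2,7], [3,4], [3,5], [3,6], [3,7], [4,5], [4,6], [4,7], [5,6], [5,7], [6,7]
  2-simplices (14): [1,2,4], [1,2,6], [1,3,5], [1,3,7], [1,4,7], [1,5,6], [2,3,4], [2,3,5], [2,5,7], [2,6,7], [3,4,6], [3,6,7], [4,5,6], [4,5,7]

Hence C_0 ≅ Z^7, C_1 ≅ Z^21, C_2 ≅ Z^14.

Boundary ∂_1: C_1 → C_0 is given by ∂[p,q] = [q] − [p]. For instance
  ∂[1,7] = [7] − [1].
This gives a 7×21 integer matrix of rank 6; reducing to Smith normal form yields diagonal entries (1,1,1,1,1,1).

The boundary map ∂_2: C_2 → C_1 maps a triangle to the signed sum of its edges. For instance
  ∂[1,3,5] = [3,5] − [1,5] + [1,3],
  ∂[2,3,4] = [3,4] − [2,4] + [2,3].
The 21×14 boundary matrix has rank 13 and Smith normal form diag(1,1,1,1,1,1,1,1,1,1,1,1,1).

From H_k ≅ ker(∂_k) / im(∂_{k+1}) we obtain:

  H_0: rank C_0 − rank ∂_1 = 7 − 6 = 1, and the invariant factors of ∂_1 are all 1, so H_0 ≅ Z.
  H_1: rank ker ∂_1 − rank ∂_2 = (21 − 6) − 13 = 2, and the invariant factors of ∂_2 are all 1, so H_1 ≅ Z^2.
  H_2: rank ker ∂_2 − rank ∂_3 = (14 − 13) − 0 = 1, and there is no ∂_3, so H_2 ≅ Z.

H_0 = Z,  H_1 = Z^2,  H_2 = Z.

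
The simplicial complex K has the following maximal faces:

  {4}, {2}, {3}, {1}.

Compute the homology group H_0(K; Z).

K has 4 vertices.
rank ∂_0 = 0, rank ∂_1 = 0 ⇒ b_0 = 4 − 0 − 0 = 4. So H_0 = Z^4.

H_0 = Z^4.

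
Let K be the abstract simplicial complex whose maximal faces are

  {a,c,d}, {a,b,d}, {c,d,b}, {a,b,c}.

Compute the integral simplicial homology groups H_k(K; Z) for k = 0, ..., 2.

H_0 = Z,  H_1 = 0,  H_2 = Z.

Order the vertices as a < b < c < d. Listing each simplex with vertices in this order, K has dimension 2 with simplices:

  0-simplices (4): a, b, c, d
  1-simplices (6): ab, ac, ad, bc, bd, cd
  2-simplices (4): abc, abd, acd, bcd

Hence C_0 ≅ Z^4, C_1 ≅ Z^6, C_2 ≅ Z^4.

The boundary map ∂_1: C_1 → C_0 sends each edge [p,q] (with p < q) to q − p.
This gives a 4×6 integer matrix of rank 3; reducing to Smith normal form yields diagonal entries (1,1,1).

Boundary ∂_2: C_2 → C_1 maps a triangle to the signed sum of its edges. For instance
  ∂abc = bc − ac + ab,
  ∂acd = cd − ad + ac.
The 6×4 boundary matrix has rank 3 and Smith normal form diag(1,1,1).

Now H_k = ker ∂_k / im ∂_{k+1}, so:

  H_0: rank C_0 − rank ∂_1 = 4 − 3 = 1, and the invariant factors of ∂_1 are all 1, so H_0 = Z.
  H_1: rank ker ∂_1 − rank ∂_2 = (6 − 3) − 3 = 0, and the invariant factors of ∂_2 are all 1, so H_1 = 0.
  H_2: rank ker ∂_2 − rank ∂_3 = (4 − 3) − 0 = 1, and there is no ∂_3, so H_2 = Z.

As a check, the Euler characteristic is 4 − 6 + 4 = 2, which agrees with 1 − 0 + 1 = 2.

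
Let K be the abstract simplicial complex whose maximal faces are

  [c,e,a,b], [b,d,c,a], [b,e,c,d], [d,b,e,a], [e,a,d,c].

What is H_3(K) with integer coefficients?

H_3 = Z.

K has 5 vertices, 10 edges, 10 triangles, 5 3-simplices.
rank ∂_3 = 4, rank ∂_4 = 0 ⇒ b_3 = 5 − 4 − 0 = 1. So H_3 ≅ Z.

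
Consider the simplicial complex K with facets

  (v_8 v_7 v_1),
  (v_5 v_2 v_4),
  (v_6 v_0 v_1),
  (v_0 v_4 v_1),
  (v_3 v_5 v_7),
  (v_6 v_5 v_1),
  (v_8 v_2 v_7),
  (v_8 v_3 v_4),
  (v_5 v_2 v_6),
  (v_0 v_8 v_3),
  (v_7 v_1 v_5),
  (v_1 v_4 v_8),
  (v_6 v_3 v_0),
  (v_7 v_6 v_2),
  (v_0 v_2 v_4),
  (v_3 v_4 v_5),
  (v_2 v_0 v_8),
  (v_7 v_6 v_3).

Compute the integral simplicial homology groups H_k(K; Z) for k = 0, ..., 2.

Order the vertices as v_0 < v_1 < v_2 < v_3 < v_4 < v_5 < v_6 < v_7 < v_8. Listing each simplex with vertices in this order, K has dimension 2 with simplices:

  0-simplices (9): [v_0], [v_1], [v_2], [v_3], [v_4], [v_5], [v_6], [v_7], [v_8]
  1-simplices (27): (27 of them)
  2-simplices (18): (18 of them)

Hence C_0 ≅ Z^9, C_1 ≅ Z^27, C_2 ≅ Z^18.

The boundary map ∂_1: C_1 → C_0 maps an edge to its endpoints' difference, ∂[p,q] = q − p. For instance
  ∂[v_1,v_6] = [v_6] − [v_1].
This gives a 9×27 integer matrix of rank 8; reducing to Smith normal form yields diagonal entries (1,1,1,1,1,1,1,1).

Boundary ∂_2: C_2 → C_1 acts by ∂[p,q,r] = [q,r] − [p,r] + [p,q]. For instance
  ∂[v_2,v_4,v_5] = [v_4,v_5] − [v_2,v_5] + [v_2,v_4],
  ∂[v_0,v_2,v_8] = [v_2,v_8] − [v_0,v_8] + [v_0,v_2].
This gives a 27×18 integer matrix of rank 18; reducing to Smith normal form yields diagonal entries (1,1,1,1,1,1,1,1,1,1,1,1,1,1,1,1,1,2).

Reading off H_k = ker ∂_k / im ∂_{k+1}:

  H_0: rank C_0 − rank ∂_1 = 9 − 8 = 1, and the invariant factors of ∂_1 are all 1, so H_0 = Z.
  H_1: rank ker ∂_1 − rank ∂_2 = (27 − 8) − 18 = 1, and ∂_2 has invariant factor 2 > 1, so H_1 = Z ⊕ Z/2Z.
  H_2: rank ker ∂_2 − rank ∂_3 = (18 − 18) − 0 = 0, and there is no ∂_3, so H_2 = 0.

H_0 ≅ Z,  H_1 ≅ Z ⊕ Z/2Z,  H_2 = 0.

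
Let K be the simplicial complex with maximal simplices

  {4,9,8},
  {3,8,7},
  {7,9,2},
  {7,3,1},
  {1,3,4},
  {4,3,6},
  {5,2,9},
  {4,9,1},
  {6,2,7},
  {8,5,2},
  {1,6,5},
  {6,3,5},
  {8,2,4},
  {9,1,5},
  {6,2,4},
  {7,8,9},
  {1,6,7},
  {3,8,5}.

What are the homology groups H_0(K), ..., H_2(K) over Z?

H_0 = Z,  H_1 = Z ⊕ Z/2,  H_2 = 0.

Take the total order 1 < 2 < 3 < 4 < 5 < 6 < 7 < 8 < 9 on the vertex set. Then K (dimension 2) consists of the simplices:

  0-simplices (9): [1], [2], [3], [4], [5], [6], [7], [8], [9]
  1-simplices (27): (27 of them)
  2-simplices (18): [1,3,4], [1,3,7], [1,4,9], [1,5,6], [1,5,9], [1,6,7], [2,4,6], [2,4,8], [2,5,8], [2,5,9], [2,6,7], [2,7,9], [3,4,6], [3,5,6], [3,5,8], [3,7,8], [4,8,9], [7,8,9]

giving chain groups C_0 ≅ Z^9, C_1 ≅ Z^27, C_2 ≅ Z^18.

Boundary ∂_1: C_1 → C_0 maps an edge to its endpoints' difference, ∂[p,q] = q − p. For instance
  ∂[1,3] = [3] − [1].
This gives a 9×27 integer matrix of rank 8; reducing to Smith normal form yields diagonal entries (1,1,1,1,1,1,1,1).

∂_2: C_2 → C_1 sends each 2-simplex [p,q,r] to [q,r] − [p,r] + [p,q]. For instance
  ∂[2,5,9] = [5,9] − [2,9] + [2,5],
  ∂[2,4,6] = [4,6] − [2,6] + [2,4].
The 27×18 boundary matrix has rank 18 and Smith normal form diag(1,1,1,1,1,1,1,1,1,1,1,1,1,1,1,1,1,2).

Reading off H_k = ker ∂_k / im ∂_{k+1}:

  H_0: rank C_0 − rank ∂_1 = 9 − 8 = 1, and the invariant factors of ∂_1 are all 1, so H_0 = Z.
  H_1: rank ker ∂_1 − rank ∂_2 = (27 − 8) − 18 = 1, and ∂_2 has invariant factor 2 > 1, so H_1 = Z ⊕ Z/2.
  H_2: rank ker ∂_2 − rank ∂_3 = (18 − 18) − 0 = 0, and there is no ∂_3, so H_2 = 0.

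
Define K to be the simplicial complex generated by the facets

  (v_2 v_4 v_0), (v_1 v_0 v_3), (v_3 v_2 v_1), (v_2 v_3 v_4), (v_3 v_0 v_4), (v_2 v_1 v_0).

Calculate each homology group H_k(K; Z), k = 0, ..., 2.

H_0 = Z,  H_1 = 0,  H_2 = Z.

Fix the vertex order v_0 < v_1 < v_2 < v_3 < v_4 and write every simplex with vertices in increasing order. Then dim K = 2 and the simplices of K are:

  0-simplices (5): [v_0], [v_1], [v_2], [v_3], [v_4]
  1-simplices (9): [v_0,v_1], [v_0,v_2], [v_0,v_3], [v_0,v_4], [v_1,v_2], [v_1,v_3], [v_2,v_3], [v_2,v_4], [v_3,v_4]
  2-simplices (6): [v_0,v_1,v_2], [v_0,v_1,v_3], [v_0,v_2,v_4], [v_0,v_3,v_4], [v_1,v_2,v_3], [v_2,v_3,v_4]

so the chain groups are C_0 ≅ Z^5, C_1 ≅ Z^9, C_2 ≅ Z^6.

The boundary map ∂_1: C_1 → C_0 is given by ∂[p,q] = [q] − [p]. For instance
  ∂[v_1,v_2] = [v_2] − [v_1].
The resulting 5×9 matrix has rank 4, and its Smith normal form has invariant factors (1,1,1,1).

Boundary ∂_2: C_2 → C_1 acts by ∂[p,q,r] = [q,r] − [p,r] + [p,q]. For instance
  ∂[v_0,v_3,v_4] = [v_3,v_4] − [v_0,v_4] + [v_0,v_3],
  ∂[v_0,v_2,v_4] = [v_2,v_4] − [v_0,v_4] + [v_0,v_2].
This gives a 9×6 integer matrix of rank 5; reducing to Smith normal form yields diagonal entries (1,1,1,1,1).

Computing H_k = (kernel of ∂_k) / (image of ∂_{k+1}):

  H_0: rank C_0 − rank ∂_1 = 5 − 4 = 1, and the invariant factors of ∂_1 are all 1, so H_0 ≅ Z.
  H_1: rank ker ∂_1 − rank ∂_2 = (9 − 4) − 5 = 0, and the invariant factors of ∂_2 are all 1, so H_1 ≅ 0.
  H_2: rank ker ∂_2 − rank ∂_3 = (6 − 5) − 0 = 1, and there is no ∂_3, so H_2 ≅ Z.

As a check, the Euler characteristic is 5 − 9 + 6 = 2, which agrees with 1 − 0 + 1 = 2.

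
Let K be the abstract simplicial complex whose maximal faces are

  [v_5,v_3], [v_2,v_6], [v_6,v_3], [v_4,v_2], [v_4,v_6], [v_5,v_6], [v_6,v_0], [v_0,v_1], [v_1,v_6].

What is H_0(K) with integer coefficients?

H_0 = Z.

Order the vertices as v_0 < v_1 < v_2 < v_3 < v_4 < v_5 < v_6. Listing each simplex with vertices in this order, K has dimension 1 with simplices:

  0-simplices (7): [v_0], [v_1], [v_2], [v_3], [v_4], [v_5], [v_6]
  1-simplices (9): [v_0,v_1], [v_0,v_6], [v_1,v_6], [v_2,v_4], [v_2,v_6], [v_3,v_5], [v_3,v_6], [v_4,v_6], [v_5,v_6]

so the chain groups are C_0 ≅ Z^7, C_1 ≅ Z^9.

∂_1: C_1 → C_0 maps an edge to its endpoints' difference, ∂[p,q] = q − p. For instance
  ∂[v_5,v_6] = [v_6] − [v_5].
This gives a 7×9 integer matrix of rank 6; reducing to Smith normal form yields diagonal entries (1,1,1,1,1,1).

From H_k ≅ ker(∂_k) / im(∂_{k+1}) we obtain:

  H_0: rank C_0 − rank ∂_1 = 7 − 6 = 1, and the invariant factors of ∂_1 are all 1, so H_0 = Z.

(K is a triangulation of a wedge of 3 circles.)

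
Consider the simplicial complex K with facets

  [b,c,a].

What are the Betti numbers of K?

Fix the vertex order a < b < c and write every simplex with vertices in increasing order. Then dim K = 2 and the simplices of K are:

  0-simplices (3): a, b, c
  1-simplices (3): ab, ac, bc
  2-simplices (1): abc

Hence C_0 ≅ Z^3, C_1 ≅ Z^3, C_2 ≅ Z^1.

∂_1: C_1 → C_0 sends each edge [p,q] (with p < q) to q − p. For instance
  ∂ab = b − a.
The 3×3 boundary matrix has rank 2 and Smith normal form diag(1,1).

The boundary map ∂_2: C_2 → C_1 maps a triangle to the signed sum of its edges. For instance
  ∂abc = bc − ac + ab.
This gives a 3×1 integer matrix of rank 1; reducing to Smith normal form yields diagonal entries (1).

Computing H_k = (kernel of ∂_k) / (image of ∂_{k+1}):

  H_0: rank C_0 − rank ∂_1 = 3 − 2 = 1, and the invariant factors of ∂_1 are all 1, so H_0 ≅ Z.
  H_1: rank ker ∂_1 − rank ∂_2 = (3 − 2) − 1 = 0, and the invariant factors of ∂_2 are all 1, so H_1 ≅ 0.
  H_2: rank ker ∂_2 − rank ∂_3 = (1 − 1) − 0 = 0, and there is no ∂_3, so H_2 ≅ 0.

Hence the Betti numbers are b_0 = 1, b_1 = 0, b_2 = 0.

b_0 = 1, b_1 = 0, b_2 = 0.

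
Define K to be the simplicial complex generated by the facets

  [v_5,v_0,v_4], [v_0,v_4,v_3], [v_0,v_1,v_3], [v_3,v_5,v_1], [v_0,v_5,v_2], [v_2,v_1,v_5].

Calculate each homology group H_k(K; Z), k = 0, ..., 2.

Fix the vertex order v_0 < v_1 < v_2 < v_3 < v_4 < v_5 and write every simplex with vertices in increasing order. Then dim K = 2 and the simplices of K are:

  0-simplices (6): [v_0], [v_1], [v_2], [v_3], [v_4], [v_5]
  1-simplices (12): [v_0,v_1], [v_0,v_2], [v_0,v_3], [v_0,v_4], [v_0,v_5], [v_1,v_2], [v_1,v_3], [v_1,v_5], [v_2,v_5], [v_3,v_4], [v_3,v_5], [v_4,v_5]
  2-simplices (6): [v_0,v_1,v_3], [v_0,v_2,v_5], [v_0,v_3,v_4], [v_0,v_4,v_5], [v_1,v_2,v_5], [v_1,v_3,v_5]

Hence C_0 ≅ Z^6, C_1 ≅ Z^12, C_2 ≅ Z^6.

The boundary map ∂_1: C_1 → C_0 maps an edge to its endpoints' difference, ∂[p,q] = q − p. For instance
  ∂[v_3,v_5] = [v_5] − [v_3].
The resulting 6×12 matrix has rank 5, and its Smith normal form has invariant factors (1,1,1,1,1).

Boundary ∂_2: C_2 → C_1 maps a triangle to the signed sum of its edges. For instance
  ∂[v_0,v_2,v_5] = [v_2,v_5] − [v_0,v_5] + [v_0,v_2],
  ∂[v_0,v_4,v_5] = [v_4,v_5] − [v_0,v_5] + [v_0,v_4].
As a 12×6 matrix over Z this has rank 6, with invariant factors (1,1,1,1,1,1).

From H_k ≅ ker(∂_k) / im(∂_{k+1}) we obtain:

  H_0: rank C_0 − rank ∂_1 = 6 − 5 = 1, and the invariant factors of ∂_1 are all 1, so H_0 ≅ Z.
  H_1: rank ker ∂_1 − rank ∂_2 = (12 − 5) − 6 = 1, and the invariant factors of ∂_2 are all 1, so H_1 ≅ Z.
  H_2: rank ker ∂_2 − rank ∂_3 = (6 − 6) − 0 = 0, and there is no ∂_3, so H_2 ≅ 0.

H_0 = Z,  H_1 = Z,  H_2 = 0.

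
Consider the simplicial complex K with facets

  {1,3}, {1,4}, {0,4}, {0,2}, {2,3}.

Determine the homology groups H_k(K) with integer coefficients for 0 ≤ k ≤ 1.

Order the vertices as 0 < 1 < 2 < 3 < 4. Listing each simplex with vertices in this order, K has dimension 1 with simplices:

  0-simplices (5): [0], [1], [2], [3], [4]
  1-simplices (5): [0,2], [0,4], [1,3], [1,4], [2,3]

Hence C_0 ≅ Z^5, C_1 ≅ Z^5.

∂_1: C_1 → C_0 is given by ∂[p,q] = [q] − [p]. For instance
  ∂[1,4] = [4] − [1].
The resulting 5×5 matrix has rank 4, and its Smith normal form has invariant factors (1,1,1,1).

Now H_k = ker ∂_k / im ∂_{k+1}, so:

  H_0: rank C_0 − rank ∂_1 = 5 − 4 = 1, and the invariant factors of ∂_1 are all 1, so H_0 = Z.
  H_1: rank ker ∂_1 − rank ∂_2 = (5 − 4) − 0 = 1, and there is no ∂_2, so H_1 = Z.

H_0 ≅ Z,  H_1 ≅ Z.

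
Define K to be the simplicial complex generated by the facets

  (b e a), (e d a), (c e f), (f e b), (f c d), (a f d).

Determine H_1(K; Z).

H_1 = Z.

We work with the vertex ordering a < b < c < d < e < f. The simplices of K, each written with vertices in increasing order, are:

  0-simplices (6): a, b, c, d, e, f
  1-simplices (12): ab, ad, ae, af, be, bf, cd, ce, cf, de, df, ef
  2-simplices (6): abe, ade, adf, bef, cdf, cef

so the chain groups are C_0 ≅ Z^6, C_1 ≅ Z^12, C_2 ≅ Z^6.

Boundary ∂_1: C_1 → C_0 maps an edge to its endpoints' difference, ∂[p,q] = q − p. For instance
  ∂bf = f − b.
The 6×12 boundary matrix has rank 5 and Smith normal form diag(1,1,1,1,1).

∂_2: C_2 → C_1 sends each 2-simplex [p,q,r] to [q,r] − [p,r] + [p,q]. For instance
  ∂ade = de − ae + ad,
  ∂bef = ef − bf + be.
The 12×6 boundary matrix has rank 6 and Smith normal form diag(1,1,1,1,1,1).

Computing H_k = (kernel of ∂_k) / (image of ∂_{k+1}):

  H_1: rank ker ∂_1 − rank ∂_2 = (12 − 5) − 6 = 1, and the invariant factors of ∂_2 are all 1, so H_1 = Z.

(K is a triangulation of the cylinder S^1 x I.)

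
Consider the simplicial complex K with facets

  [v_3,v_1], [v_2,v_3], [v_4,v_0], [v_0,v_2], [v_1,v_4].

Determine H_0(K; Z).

Order the vertices as v_0 < v_1 < v_2 < v_3 < v_4. Listing each simplex with vertices in this order, K has dimension 1 with simplices:

  0-simplices (5): [v_0], [v_1], [v_2], [v_3], [v_4]
  1-simplices (5): [v_0,v_2], [v_0,v_4], [v_1,v_3], [v_1,v_4], [v_2,v_3]

Hence C_0 ≅ Z^5, C_1 ≅ Z^5.

Boundary ∂_1: C_1 → C_0 sends each edge [p,q] (with p < q) to q − p. For instance
  ∂[v_1,v_3] = [v_3] − [v_1].
As a 5×5 matrix over Z this has rank 4, with invariant factors (1,1,1,1).

Computing H_k = (kernel of ∂_k) / (image of ∂_{k+1}):

  H_0: rank C_0 − rank ∂_1 = 5 − 4 = 1, and the invariant factors of ∂_1 are all 1, so H_0 = Z.

H_0 ≅ Z.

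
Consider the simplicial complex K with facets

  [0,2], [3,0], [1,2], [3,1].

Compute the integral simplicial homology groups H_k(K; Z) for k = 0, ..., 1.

Take the total order 0 < 1 < 2 < 3 on the vertex set. Then K (dimension 1) consists of the simplices:

  0-simplices (4): [0], [1], [2], [3]
  1-simplices (4): [0,2], [0,3], [1,2], [1,3]

giving chain groups C_0 ≅ Z^4, C_1 ≅ Z^4.

∂_1: C_1 → C_0 maps an edge to its endpoints' difference, ∂[p,q] = q − p.
This gives a 4×4 integer matrix of rank 3; reducing to Smith normal form yields diagonal entries (1,1,1).

Reading off H_k = ker ∂_k / im ∂_{k+1}:

  H_0: rank C_0 − rank ∂_1 = 4 − 3 = 1, and the invariant factors of ∂_1 are all 1, so H_0 = Z.
  H_1: rank ker ∂_1 − rank ∂_2 = (4 − 3) − 0 = 1, and there is no ∂_2, so H_1 = Z.

As a check, the Euler characteristic is 4 − 4 = 0, which agrees with 1 − 1 = 0.

H_0 = Z,  H_1 = Z.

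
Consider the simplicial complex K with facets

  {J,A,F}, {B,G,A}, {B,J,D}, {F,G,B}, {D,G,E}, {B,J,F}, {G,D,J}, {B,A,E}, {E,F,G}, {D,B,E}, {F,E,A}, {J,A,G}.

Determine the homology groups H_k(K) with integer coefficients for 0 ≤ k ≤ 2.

We work with the vertex ordering A < B < D < E < F < G < J. The simplices of K, each written with vertices in increasing order, are:

  0-simplices (7): A, B, D, E, F, G, J
  1-simplices (18): AB, AE, AF, AG, AJ, BD, BE, BF, BG, BJ, DE, DG, DJ, EF, EG, FG, FJ, GJ
  2-simplices (12): ABE, ABG, AEF, AFJ, AGJ, BDE, BDJ, BFG, BFJ, DEG, DGJ, EFG

giving chain groups C_0 ≅ Z^7, C_1 ≅ Z^18, C_2 ≅ Z^12.

Boundary ∂_1: C_1 → C_0 is given by ∂[p,q] = [q] − [p].
This gives a 7×18 integer matrix of rank 6; reducing to Smith normal form yields diagonal entries (1,1,1,1,1,1).

∂_2: C_2 → C_1 sends each 2-simplex [p,q,r] to [q,r] − [p,r] + [p,q]. For instance
  ∂ABG = BG − AG + AB,
  ∂AGJ = GJ − AJ + AG.
The resulting 18×12 matrix has rank 12, and its Smith normal form has invariant factors (1,1,1,1,1,1,1,1,1,1,1,2).

Now H_k = ker ∂_k / im ∂_{k+1}, so:

  H_0: rank C_0 − rank ∂_1 = 7 − 6 = 1, and the invariant factors of ∂_1 are all 1, so H_0 = Z.
  H_1: rank ker ∂_1 − rank ∂_2 = (18 − 6) − 12 = 0, and ∂_2 has invariant factor 2 > 1, so H_1 = Z/2.
  H_2: rank ker ∂_2 − rank ∂_3 = (12 − 12) − 0 = 0, and there is no ∂_3, so H_2 = 0.

As a check, the Euler characteristic is 7 − 18 + 12 = 1, which agrees with 1 − 0 + 0 = 1.
(K is a triangulation of the real projective plane RP^2.)

H_0 ≅ Z,  H_1 ≅ Z/2,  H_2 = 0.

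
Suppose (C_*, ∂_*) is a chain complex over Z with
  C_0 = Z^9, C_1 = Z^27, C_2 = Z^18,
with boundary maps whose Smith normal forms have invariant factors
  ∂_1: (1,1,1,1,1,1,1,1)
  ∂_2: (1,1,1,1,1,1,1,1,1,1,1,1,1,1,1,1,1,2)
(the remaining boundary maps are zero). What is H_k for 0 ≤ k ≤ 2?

H_0: b_0 = 9 − 0 − 8 = 1; torsion from ∂_1 factors > 1: none. So H_0 ≅ Z.
H_1: b_1 = 27 − 8 − 18 = 1; torsion from ∂_2 factors > 1: [2]. So H_1 ≅ Z ⊕ Z/2Z.
H_2: b_2 = 18 − 18 − 0 = 0; torsion from ∂_3 factors > 1: none. So H_2 ≅ 0.

H_0 ≅ Z,  H_1 ≅ Z ⊕ Z/2Z,  H_2 = 0.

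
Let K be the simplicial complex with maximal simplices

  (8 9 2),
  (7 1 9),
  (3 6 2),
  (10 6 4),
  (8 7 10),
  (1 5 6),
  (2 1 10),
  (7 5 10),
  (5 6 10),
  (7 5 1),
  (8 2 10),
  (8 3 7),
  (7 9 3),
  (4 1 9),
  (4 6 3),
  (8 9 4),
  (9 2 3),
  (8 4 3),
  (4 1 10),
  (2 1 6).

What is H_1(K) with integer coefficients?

Order the vertices as 1 < 2 < 3 < 4 < 5 < 6 < 7 < 8 < 9 < 10. Listing each simplex with vertices in this order, K has dimension 2 with simplices:

  0-simplices (10): [1], [2], [3], [4], [5], [6], [7], [8], [9], [10]
  1-simplices (30): (30 of them)
  2-simplices (20): (20 of them)

Hence C_0 ≅ Z^10, C_1 ≅ Z^30, C_2 ≅ Z^20.

∂_1: C_1 → C_0 is given by ∂[p,q] = [q] − [p]. For instance
  ∂[4,6] = [6] − [4].
As a 10×30 matrix over Z this has rank 9, with invariant factors (1,1,1,1,1,1,1,1,1).

The boundary map ∂_2: C_2 → C_1 acts by ∂[p,q,r] = [q,r] − [p,r] + [p,q]. For instance
  ∂[7,8,10] = [8,10] − [7,10] + [7,8],
  ∂[3,4,6] = [4,6] − [3,6] + [3,4].
The resulting 30×20 matrix has rank 20, and its Smith normal form has invariant factors (1,1,1,1,1,1,1,1,1,1,1,1,1,1,1,1,1,1,1,2).

From H_k ≅ ker(∂_k) / im(∂_{k+1}) we obtain:

  H_1: rank ker ∂_1 − rank ∂_2 = (30 − 9) − 20 = 1, and ∂_2 has invariant factor 2 > 1, so H_1 ≅ Z × Z/2.

H_1 = Z × Z/2.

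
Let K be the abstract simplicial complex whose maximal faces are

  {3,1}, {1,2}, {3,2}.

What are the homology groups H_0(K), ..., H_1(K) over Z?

H_0 ≅ Z,  H_1 ≅ Z.

We work with the vertex ordering 1 < 2 < 3. The simplices of K, each written with vertices in increasing order, are:

  0-simplices (3): [1], [2], [3]
  1-simplices (3): [1,2], [1,3], [2,3]

Hence C_0 ≅ Z^3, C_1 ≅ Z^3.

The boundary map ∂_1: C_1 → C_0 sends each edge [p,q] (with p < q) to q − p.
The resulting 3×3 matrix has rank 2, and its Smith normal form has invariant factors (1,1).

Reading off H_k = ker ∂_k / im ∂_{k+1}:

  H_0: rank C_0 − rank ∂_1 = 3 − 2 = 1, and the invariant factors of ∂_1 are all 1, so H_0 = Z.
  H_1: rank ker ∂_1 − rank ∂_2 = (3 − 2) − 0 = 1, and there is no ∂_2, so H_1 = Z.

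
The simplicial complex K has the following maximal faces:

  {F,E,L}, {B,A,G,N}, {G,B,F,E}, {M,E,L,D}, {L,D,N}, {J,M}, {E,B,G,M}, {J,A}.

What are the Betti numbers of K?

b_0 = 1, b_1 = 2, b_2 = 0, b_3 = 0.

Fix the vertex order A < B < D < E < F < G < J < L < M < N and write every simplex with vertices in increasing order. Then dim K = 3 and the simplices of K are:

  0-simplices (10): A, B, D, E, F, G, J, L, M, N
  1-simplices (24): AB, AG, AJ, AN, BE, BF, BG, BM, BN, DE, DL, DM, DN, EF, EG, EL, EM, FG, FL, GM, GN, JM, LM, LN
  2-simplices (17): ABG, ABN, AGN, BEF, BEG, BEM, BFG, BGM, BGN, DEL, DEM, DLM, DLN, EFG, EFL, EGM, ELM
  3-simplices (4): ABGN, BEFG, BEGM, DELM

Hence C_0 ≅ Z^10, C_1 ≅ Z^24, C_2 ≅ Z^17, C_3 ≅ Z^4.

Boundary ∂_1: C_1 → C_0 is given by ∂[p,q] = [q] − [p]. For instance
  ∂DL = L − D.
As a 10×24 matrix over Z this has rank 9, with invariant factors (1,1,1,1,1,1,1,1,1).

Boundary ∂_2: C_2 → C_1 maps a triangle to the signed sum of its edges. For instance
  ∂BEM = EM − BM + BE,
  ∂BGN = GN − BN + BG.
The 24×17 boundary matrix has rank 13 and Smith normal form diag(1,1,1,1,1,1,1,1,1,1,1,1,1).

The boundary map ∂_3: C_3 → C_2 sends each 3-simplex σ to the alternating sum Σ_i (−1)^i (σ with its i-th vertex removed). For instance
  ∂ABGN = BGN − AGN + ABN − ABG,
  ∂BEGM = EGM − BGM + BEM − BEG.
As a 17×4 matrix over Z this has rank 4, with invariant factors (1,1,1,1).

Computing H_k = (kernel of ∂_k) / (image of ∂_{k+1}):

  H_0: rank C_0 − rank ∂_1 = 10 − 9 = 1, and the invariant factors of ∂_1 are all 1, so H_0 ≅ Z.
  H_1: rank ker ∂_1 − rank ∂_2 = (24 − 9) − 13 = 2, and the invariant factors of ∂_2 are all 1, so H_1 ≅ Z^2.
  H_2: rank ker ∂_2 − rank ∂_3 = (17 − 13) − 4 = 0, and the invariant factors of ∂_3 are all 1, so H_2 ≅ 0.
  H_3: rank ker ∂_3 − rank ∂_4 = (4 − 4) − 0 = 0, and there is no ∂_4, so H_3 ≅ 0.

As a check, the Euler characteristic is 10 − 24 + 17 − 4 = -1, which agrees with 1 − 2 + 0 − 0 = -1.

Hence the Betti numbers are b_0 = 1, b_1 = 2, b_2 = 0, b_3 = 0.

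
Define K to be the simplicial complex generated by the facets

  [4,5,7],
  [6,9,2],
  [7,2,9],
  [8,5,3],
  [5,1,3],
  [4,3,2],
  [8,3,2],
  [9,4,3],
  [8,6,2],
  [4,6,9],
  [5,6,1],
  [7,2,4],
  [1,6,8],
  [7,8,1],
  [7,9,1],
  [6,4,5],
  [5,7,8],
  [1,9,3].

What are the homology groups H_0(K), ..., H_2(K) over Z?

H_0 ≅ Z,  H_1 ≅ Z ⊕ Z/2,  H_2 = 0.

K has 9 vertices, 27 edges, 18 triangles.
rank ∂_0 = 0, rank ∂_1 = 8 ⇒ b_0 = 9 − 0 − 8 = 1; all invariant factors of ∂_1 are 1 so no torsion. So H_0 ≅ Z.
rank ∂_1 = 8, rank ∂_2 = 18 ⇒ b_1 = 27 − 8 − 18 = 1; ∂_2 has invariant factor(s) [2] giving torsion. So H_1 ≅ Z ⊕ Z/2.
rank ∂_2 = 18, rank ∂_3 = 0 ⇒ b_2 = 18 − 18 − 0 = 0. So H_2 ≅ 0.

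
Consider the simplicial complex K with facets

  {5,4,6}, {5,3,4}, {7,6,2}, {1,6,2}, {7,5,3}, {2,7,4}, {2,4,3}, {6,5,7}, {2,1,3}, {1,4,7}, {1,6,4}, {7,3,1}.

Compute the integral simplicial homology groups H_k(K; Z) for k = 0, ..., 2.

H_0 ≅ Z,  H_1 ≅ Z/2,  H_2 = 0.

K has 7 vertices, 18 edges, 12 triangles.
rank ∂_0 = 0, rank ∂_1 = 6 ⇒ b_0 = 7 − 0 − 6 = 1; all invariant factors of ∂_1 are 1 so no torsion. So H_0 ≅ Z.
rank ∂_1 = 6, rank ∂_2 = 12 ⇒ b_1 = 18 − 6 − 12 = 0; ∂_2 has invariant factor(s) [2] giving torsion. So H_1 ≅ Z/2.
rank ∂_2 = 12, rank ∂_3 = 0 ⇒ b_2 = 12 − 12 − 0 = 0. So H_2 ≅ 0.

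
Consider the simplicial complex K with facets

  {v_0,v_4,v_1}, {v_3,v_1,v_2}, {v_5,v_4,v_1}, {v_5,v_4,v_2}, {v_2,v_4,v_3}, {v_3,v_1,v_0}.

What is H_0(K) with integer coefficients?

We work with the vertex ordering v_0 < v_1 < v_2 < v_3 < v_4 < v_5. The simplices of K, each written with vertices in increasing order, are:

  0-simplices (6): [v_0], [v_1], [v_2], [v_3], [v_4], [v_5]
  1-simplices (12): [v_0,v_1], [v_0,v_3], [v_0,v_4], [v_1,v_2], [v_1,v_3], [v_1,v_4], [v_1,v_5], [v_2,v_3], [v_2,v_4], [v_2,v_5], [v_3,v_4], [v_4,v_5]
  2-simplices (6): [v_0,v_1,v_3], [v_0,v_1,v_4], [v_1,v_2,v_3], [v_1,v_4,v_5], [v_2,v_3,v_4], [v_2,v_4,v_5]

so the chain groups are C_0 ≅ Z^6, C_1 ≅ Z^12, C_2 ≅ Z^6.

The boundary map ∂_1: C_1 → C_0 sends each edge [p,q] (with p < q) to q − p.
The resulting 6×12 matrix has rank 5, and its Smith normal form has invariant factors (1,1,1,1,1).

∂_2: C_2 → C_1 acts by ∂[p,q,r] = [q,r] − [p,r] + [p,q]. For instance
  ∂[v_1,v_2,v_3] = [v_2,v_3] − [v_1,v_3] + [v_1,v_2],
  ∂[v_0,v_1,v_4] = [v_1,v_4] − [v_0,v_4] + [v_0,v_1].
The resulting 12×6 matrix has rank 6, and its Smith normal form has invariant factors (1,1,1,1,1,1).

From H_k ≅ ker(∂_k) / im(∂_{k+1}) we obtain:

  H_0: rank C_0 − rank ∂_1 = 6 − 5 = 1, and the invariant factors of ∂_1 are all 1, so H_0 ≅ Z.

H_0 = Z.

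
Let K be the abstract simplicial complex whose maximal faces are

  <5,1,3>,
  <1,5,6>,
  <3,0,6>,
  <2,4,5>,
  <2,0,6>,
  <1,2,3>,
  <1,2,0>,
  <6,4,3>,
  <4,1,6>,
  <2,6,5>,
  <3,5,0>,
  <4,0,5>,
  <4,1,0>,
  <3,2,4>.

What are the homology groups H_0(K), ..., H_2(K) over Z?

Order the vertices as 0 < 1 < 2 < 3 < 4 < 5 < 6. Listing each simplex with vertices in this order, K has dimension 2 with simplices:

  0-simplices (7): [0], [1], [2], [3], [4], [5], [6]
  1-simplices (21): [0,1], [0,2], [0,3], [0,4], [0,5], [0,6], [1,2], [1,3], [1,4], [1,5], [1,6], [2,3], [2,4], [2,5], [2,6], [3,4], [3,5], [3,6], [4,5], [4,6], [5,6]
  2-simplices (14): [0,1,2], [0,1,4], [0,2,6], [0,3,5], [0,3,6], [0,4,5], [1,2,3], [1,3,5], [1,4,6], [1,5,6], [2,3,4], [2,4,5], [2,5,6], [3,4,6]

Hence C_0 ≅ Z^7, C_1 ≅ Z^21, C_2 ≅ Z^14.

The boundary map ∂_1: C_1 → C_0 sends each edge [p,q] (with p < q) to q − p. For instance
  ∂[1,2] = [2] − [1].
This gives a 7×21 integer matrix of rank 6; reducing to Smith normal form yields diagonal entries (1,1,1,1,1,1).

∂_2: C_2 → C_1 maps a triangle to the signed sum of its edges. For instance
  ∂[1,5,6] = [5,6] − [1,6] + [1,5],
  ∂[1,3,5] = [3,5] − [1,5] + [1,3].
The resulting 21×14 matrix has rank 13, and its Smith normal form has invariant factors (1,1,1,1,1,1,1,1,1,1,1,1,1).

From H_k ≅ ker(∂_k) / im(∂_{k+1}) we obtain:

  H_0: rank C_0 − rank ∂_1 = 7 − 6 = 1, and the invariant factors of ∂_1 are all 1, so H_0 = Z.
  H_1: rank ker ∂_1 − rank ∂_2 = (21 − 6) − 13 = 2, and the invariant factors of ∂_2 are all 1, so H_1 = Z^2.
  H_2: rank ker ∂_2 − rank ∂_3 = (14 − 13) − 0 = 1, and there is no ∂_3, so H_2 = Z.

H_0 ≅ Z,  H_1 ≅ Z^2,  H_2 ≅ Z.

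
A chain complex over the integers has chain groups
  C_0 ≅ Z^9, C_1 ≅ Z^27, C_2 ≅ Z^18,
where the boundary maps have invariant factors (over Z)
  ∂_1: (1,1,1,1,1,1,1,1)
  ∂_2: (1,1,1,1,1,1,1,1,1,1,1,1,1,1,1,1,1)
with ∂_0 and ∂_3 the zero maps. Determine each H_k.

H_0: b_0 = 9 − 0 − 8 = 1; torsion from ∂_1 factors > 1: none. So H_0 = Z.
H_1: b_1 = 27 − 8 − 17 = 2; torsion from ∂_2 factors > 1: none. So H_1 = Z^2.
H_2: b_2 = 18 − 17 − 0 = 1; torsion from ∂_3 factors > 1: none. So H_2 = Z.

H_0 = Z,  H_1 = Z^2,  H_2 = Z.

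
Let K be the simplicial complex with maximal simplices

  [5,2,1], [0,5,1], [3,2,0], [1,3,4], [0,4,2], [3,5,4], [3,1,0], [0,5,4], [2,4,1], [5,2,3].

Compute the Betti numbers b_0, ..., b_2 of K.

b_0 = 1, b_1 = 0, b_2 = 0.

Take the total order 0 < 1 < 2 < 3 < 4 < 5 on the vertex set. Then K (dimension 2) consists of the simplices:

  0-simplices (6): [0], [1], [2], [3], [4], [5]
  1-simplices (15): [0,1], [0,2], [0,3], [0,4], [0,5], [1,2], [1,3], [1,4], [1,5], [2,3], [2,4], [2,5], [3,4], [3,5], [4,5]
  2-simplices (10): [0,1,3], [0,1,5], [0,2,3], [0,2,4], [0,4,5], [1,2,4], [1,2,5], [1,3,4], [2,3,5], [3,4,5]

Hence C_0 ≅ Z^6, C_1 ≅ Z^15, C_2 ≅ Z^10.

∂_1: C_1 → C_0 is given by ∂[p,q] = [q] − [p]. For instance
  ∂[1,5] = [5] − [1].
The resulting 6×15 matrix has rank 5, and its Smith normal form has invariant factors (1,1,1,1,1).

∂_2: C_2 → C_1 sends each 2-simplex [p,q,r] to [q,r] − [p,r] + [p,q]. For instance
  ∂[1,2,5] = [2,5] − [1,5] + [1,2],
  ∂[0,4,5] = [4,5] − [0,5] + [0,4].
The 15×10 boundary matrix has rank 10 and Smith normal form diag(1,1,1,1,1,1,1,1,1,2).

Now H_k = ker ∂_k / im ∂_{k+1}, so:

  H_0: rank C_0 − rank ∂_1 = 6 − 5 = 1, and the invariant factors of ∂_1 are all 1, so H_0 ≅ Z.
  H_1: rank ker ∂_1 − rank ∂_2 = (15 − 5) − 10 = 0, and ∂_2 has invariant factor 2 > 1, so H_1 ≅ Z/2.
  H_2: rank ker ∂_2 − rank ∂_3 = (10 − 10) − 0 = 0, and there is no ∂_3, so H_2 ≅ 0.

(K is a triangulation of the real projective plane RP^2.)

Hence the Betti numbers are b_0 = 1, b_1 = 0, b_2 = 0.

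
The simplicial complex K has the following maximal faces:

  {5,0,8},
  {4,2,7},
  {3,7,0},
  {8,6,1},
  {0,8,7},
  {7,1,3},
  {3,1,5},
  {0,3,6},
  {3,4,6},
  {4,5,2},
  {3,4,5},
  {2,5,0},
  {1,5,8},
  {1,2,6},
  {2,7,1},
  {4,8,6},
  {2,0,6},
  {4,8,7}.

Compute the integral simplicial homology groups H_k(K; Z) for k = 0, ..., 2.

We work with the vertex ordering 0 < 1 < 2 < 3 < 4 < 5 < 6 < 7 < 8. The simplices of K, each written with vertices in increasing order, are:

  0-simplices (9): [0], [1], [2], [3], [4], [5], [6], [7], [8]
  1-simplices (27): (27 of them)
  2-simplices (18): [0,2,5], [0,2,6], [0,3,6], [0,3,7], [0,5,8], [0,7,8], [1,2,6], [1,2,7], [1,3,5], [1,3,7], [1,5,8], [1,6,8], [2,4,5], [2,4,7], [3,4,5], [3,4,6], [4,6,8], [4,7,8]

so the chain groups are C_0 ≅ Z^9, C_1 ≅ Z^27, C_2 ≅ Z^18.

∂_1: C_1 → C_0 is given by ∂[p,q] = [q] − [p].
The 9×27 boundary matrix has rank 8 and Smith normal form diag(1,1,1,1,1,1,1,1).

∂_2: C_2 → C_1 sends each 2-simplex [p,q,r] to [q,r] − [p,r] + [p,q]. For instance
  ∂[0,3,7] = [3,7] − [0,7] + [0,3],
  ∂[1,3,5] = [3,5] − [1,5] + [1,3].
The 27×18 boundary matrix has rank 17 and Smith normal form diag(1,1,1,1,1,1,1,1,1,1,1,1,1,1,1,1,1).

Now H_k = ker ∂_k / im ∂_{k+1}, so:

  H_0: rank C_0 − rank ∂_1 = 9 − 8 = 1, and the invariant factors of ∂_1 are all 1, so H_0 ≅ Z.
  H_1: rank ker ∂_1 − rank ∂_2 = (27 − 8) − 17 = 2, and the invariant factors of ∂_2 are all 1, so H_1 ≅ Z^2.
  H_2: rank ker ∂_2 − rank ∂_3 = (18 − 17) − 0 = 1, and there is no ∂_3, so H_2 ≅ Z.

H_0 = Z,  H_1 = Z^2,  H_2 = Z.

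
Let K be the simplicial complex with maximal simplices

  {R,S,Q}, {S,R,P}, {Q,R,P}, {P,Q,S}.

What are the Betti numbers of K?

Fix the vertex order P < Q < R < S and write every simplex with vertices in increasing order. Then dim K = 2 and the simplices of K are:

  0-simplices (4): P, Q, R, S
  1-simplices (6): PQ, PR, PS, QR, QS, RS
  2-simplices (4): PQR, PQS, PRS, QRS

so the chain groups are C_0 ≅ Z^4, C_1 ≅ Z^6, C_2 ≅ Z^4.

Boundary ∂_1: C_1 → C_0 sends each edge [p,q] (with p < q) to q − p. For instance
  ∂PQ = Q − P.
As a 4×6 matrix over Z this has rank 3, with invariant factors (1,1,1).

Boundary ∂_2: C_2 → C_1 maps a triangle to the signed sum of its edges. For instance
  ∂PRS = RS − PS + PR,
  ∂PQS = QS − PS + PQ.
The resulting 6×4 matrix has rank 3, and its Smith normal form has invariant factors (1,1,1).

Now H_k = ker ∂_k / im ∂_{k+1}, so:

  H_0: rank C_0 − rank ∂_1 = 4 − 3 = 1, and the invariant factors of ∂_1 are all 1, so H_0 ≅ Z.
  H_1: rank ker ∂_1 − rank ∂_2 = (6 − 3) − 3 = 0, and the invariant factors of ∂_2 are all 1, so H_1 ≅ 0.
  H_2: rank ker ∂_2 − rank ∂_3 = (4 − 3) − 0 = 1, and there is no ∂_3, so H_2 ≅ Z.

(K is a triangulation of the 2-sphere S^2.)

Hence the Betti numbers are b_0 = 1, b_1 = 0, b_2 = 1.

b_0 = 1, b_1 = 0, b_2 = 1.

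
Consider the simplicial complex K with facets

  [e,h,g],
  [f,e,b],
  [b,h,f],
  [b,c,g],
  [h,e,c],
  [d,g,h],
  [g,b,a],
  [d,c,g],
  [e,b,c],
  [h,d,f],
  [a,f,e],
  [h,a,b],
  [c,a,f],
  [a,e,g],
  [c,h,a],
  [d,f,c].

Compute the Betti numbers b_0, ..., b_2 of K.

b_0 = 1, b_1 = 2, b_2 = 1.

Take the total order a < b < c < d < e < f < g < h on the vertex set. Then K (dimension 2) consists of the simplices:

  0-simplices (8): a, b, c, d, e, f, g, h
  1-simplices (24): ab, ac, ae, af, ag, ah, bc, be, bf, bg, bh, cd, ce, cf, cg, ch, df, dg, dh, ef, eg, eh, fh, gh
  2-simplices (16): abg, abh, acf, ach, aef, aeg, bce, bcg, bef, bfh, cdf, cdg, ceh, dfh, dgh, egh

giving chain groups C_0 ≅ Z^8, C_1 ≅ Z^24, C_2 ≅ Z^16.

Boundary ∂_1: C_1 → C_0 maps an edge to its endpoints' difference, ∂[p,q] = q − p. For instance
  ∂cf = f − c.
This gives a 8×24 integer matrix of rank 7; reducing to Smith normal form yields diagonal entries (1,1,1,1,1,1,1).

∂_2: C_2 → C_1 sends each 2-simplex [p,q,r] to [q,r] − [p,r] + [p,q]. For instance
  ∂acf = cf − af + ac,
  ∂ceh = eh − ch + ce.
As a 24×16 matrix over Z this has rank 15, with invariant factors (1,1,1,1,1,1,1,1,1,1,1,1,1,1,1).

From H_k ≅ ker(∂_k) / im(∂_{k+1}) we obtain:

  H_0: rank C_0 − rank ∂_1 = 8 − 7 = 1, and the invariant factors of ∂_1 are all 1, so H_0 ≅ Z.
  H_1: rank ker ∂_1 − rank ∂_2 = (24 − 7) − 15 = 2, and the invariant factors of ∂_2 are all 1, so H_1 ≅ Z^2.
  H_2: rank ker ∂_2 − rank ∂_3 = (16 − 15) − 0 = 1, and there is no ∂_3, so H_2 ≅ Z.

As a check, the Euler characteristic is 8 − 24 + 16 = 0, which agrees with 1 − 2 + 1 = 0.
(K is a triangulation of the torus T^2.)

Hence the Betti numbers are b_0 = 1, b_1 = 2, b_2 = 1.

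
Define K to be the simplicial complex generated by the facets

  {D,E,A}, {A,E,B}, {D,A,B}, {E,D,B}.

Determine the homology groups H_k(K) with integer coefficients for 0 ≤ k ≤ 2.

We work with the vertex ordering A < B < D < E. The simplices of K, each written with vertices in increasing order, are:

  0-simplices (4): A, B, D, E
  1-simplices (6): AB, AD, AE, BD, BE, DE
  2-simplices (4): ABD, ABE, ADE, BDE

so the chain groups are C_0 ≅ Z^4, C_1 ≅ Z^6, C_2 ≅ Z^4.

∂_1: C_1 → C_0 sends each edge [p,q] (with p < q) to q − p.
The 4×6 boundary matrix has rank 3 and Smith normal form diag(1,1,1).

∂_2: C_2 → C_1 maps a triangle to the signed sum of its edges. For instance
  ∂ABD = BD − AD + AB,
  ∂ABE = BE − AE + AB.
As a 6×4 matrix over Z this has rank 3, with invariant factors (1,1,1).

Reading off H_k = ker ∂_k / im ∂_{k+1}:

  H_0: rank C_0 − rank ∂_1 = 4 − 3 = 1, and the invariant factors of ∂_1 are all 1, so H_0 ≅ Z.
  H_1: rank ker ∂_1 − rank ∂_2 = (6 − 3) − 3 = 0, and the invariant factors of ∂_2 are all 1, so H_1 ≅ 0.
  H_2: rank ker ∂_2 − rank ∂_3 = (4 − 3) − 0 = 1, and there is no ∂_3, so H_2 ≅ Z.

(K is a triangulation of the 2-sphere S^2.)

H_0 = Z,  H_1 = 0,  H_2 = Z.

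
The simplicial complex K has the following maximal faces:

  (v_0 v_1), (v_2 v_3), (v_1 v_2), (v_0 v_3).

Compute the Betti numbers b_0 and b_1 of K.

We work with the vertex ordering v_0 < v_1 < v_2 < v_3. The simplices of K, each written with vertices in increasing order, are:

  0-simplices (4): [v_0], [v_1], [v_2], [v_3]
  1-simplices (4): [v_0,v_1], [v_0,v_3], [v_1,v_2], [v_2,v_3]

so the chain groups are C_0 ≅ Z^4, C_1 ≅ Z^4.

The boundary map ∂_1: C_1 → C_0 maps an edge to its endpoints' difference, ∂[p,q] = q − p. For instance
  ∂[v_0,v_1] = [v_1] − [v_0].
This gives a 4×4 integer matrix of rank 3; reducing to Smith normal form yields diagonal entries (1,1,1).

Reading off H_k = ker ∂_k / im ∂_{k+1}:

  H_0: rank C_0 − rank ∂_1 = 4 − 3 = 1, and the invariant factors of ∂_1 are all 1, so H_0 ≅ Z.
  H_1: rank ker ∂_1 − rank ∂_2 = (4 − 3) − 0 = 1, and there is no ∂_2, so H_1 ≅ Z.

As a check, the Euler characteristic is 4 − 4 = 0, which agrees with 1 − 1 = 0.

Hence the Betti numbers are b_0 = 1, b_1 = 1.

b_0 = 1, b_1 = 1.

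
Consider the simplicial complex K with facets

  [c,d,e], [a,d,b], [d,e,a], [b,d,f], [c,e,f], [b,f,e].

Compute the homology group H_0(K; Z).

Fix the vertex order a < b < c < d < e < f and write every simplex with vertices in increasing order. Then dim K = 2 and the simplices of K are:

  0-simplices (6): a, b, c, d, e, f
  1-simplices (12): ab, ad, ae, bd, be, bf, cd, ce, cf, de, df, ef
  2-simplices (6): abd, ade, bdf, bef, cde, cef

Hence C_0 ≅ Z^6, C_1 ≅ Z^12, C_2 ≅ Z^6.

∂_1: C_1 → C_0 is given by ∂[p,q] = [q] − [p].
The resulting 6×12 matrix has rank 5, and its Smith normal form has invariant factors (1,1,1,1,1).

Boundary ∂_2: C_2 → C_1 acts by ∂[p,q,r] = [q,r] − [p,r] + [p,q]. For instance
  ∂cde = de − ce + cd,
  ∂cef = ef − cf + ce.
The resulting 12×6 matrix has rank 6, and its Smith normal form has invariant factors (1,1,1,1,1,1).

From H_k ≅ ker(∂_k) / im(∂_{k+1}) we obtain:

  H_0: rank C_0 − rank ∂_1 = 6 − 5 = 1, and the invariant factors of ∂_1 are all 1, so H_0 = Z.

(K is a triangulation of the cylinder S^1 x I.)

H_0 ≅ Z.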